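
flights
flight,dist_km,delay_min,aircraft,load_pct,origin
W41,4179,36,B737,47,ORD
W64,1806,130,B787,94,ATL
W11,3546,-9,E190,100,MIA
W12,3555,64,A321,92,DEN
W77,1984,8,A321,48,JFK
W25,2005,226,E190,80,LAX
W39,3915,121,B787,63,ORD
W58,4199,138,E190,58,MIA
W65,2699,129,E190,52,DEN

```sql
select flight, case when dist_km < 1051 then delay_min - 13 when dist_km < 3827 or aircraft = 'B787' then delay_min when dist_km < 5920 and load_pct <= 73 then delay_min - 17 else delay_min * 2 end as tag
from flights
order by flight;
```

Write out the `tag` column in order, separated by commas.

-9, 64, 226, 121, 19, 121, 130, 129, 8

flight=W11: dist_km < 3827 or aircraft = 'B787' → -9
flight=W12: dist_km < 3827 or aircraft = 'B787' → 64
flight=W25: dist_km < 3827 or aircraft = 'B787' → 226
flight=W39: dist_km < 3827 or aircraft = 'B787' → 121
flight=W41: dist_km < 5920 and load_pct <= 73 → 19
flight=W58: dist_km < 5920 and load_pct <= 73 → 121
flight=W64: dist_km < 3827 or aircraft = 'B787' → 130
flight=W65: dist_km < 3827 or aircraft = 'B787' → 129
flight=W77: dist_km < 3827 or aircraft = 'B787' → 8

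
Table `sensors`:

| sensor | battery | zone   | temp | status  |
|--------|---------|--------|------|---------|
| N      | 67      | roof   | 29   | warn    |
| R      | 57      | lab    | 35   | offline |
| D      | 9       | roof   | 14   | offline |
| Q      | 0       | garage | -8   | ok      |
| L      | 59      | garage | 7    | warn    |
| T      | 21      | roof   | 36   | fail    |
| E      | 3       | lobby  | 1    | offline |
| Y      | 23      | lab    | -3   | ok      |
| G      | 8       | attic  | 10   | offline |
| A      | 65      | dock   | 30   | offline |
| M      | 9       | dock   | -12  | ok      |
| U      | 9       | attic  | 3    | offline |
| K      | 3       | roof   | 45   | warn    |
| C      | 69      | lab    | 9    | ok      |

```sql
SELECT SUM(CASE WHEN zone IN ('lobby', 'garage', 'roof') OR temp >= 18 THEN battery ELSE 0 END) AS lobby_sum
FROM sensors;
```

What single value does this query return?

284

sensor=N: ✓ → 67
sensor=R: ✓ → 57
sensor=D: ✓ → 9
sensor=Q: ✓ → 0
sensor=L: ✓ → 59
sensor=T: ✓ → 21
sensor=E: ✓ → 3
sensor=Y: ✗
sensor=G: ✗
sensor=A: ✓ → 65
sensor=M: ✗
sensor=U: ✗
sensor=K: ✓ → 3
sensor=C: ✗
lobby_sum = 67 + 57 + 9 + 59 + 21 + 3 + 65 + 3 = 284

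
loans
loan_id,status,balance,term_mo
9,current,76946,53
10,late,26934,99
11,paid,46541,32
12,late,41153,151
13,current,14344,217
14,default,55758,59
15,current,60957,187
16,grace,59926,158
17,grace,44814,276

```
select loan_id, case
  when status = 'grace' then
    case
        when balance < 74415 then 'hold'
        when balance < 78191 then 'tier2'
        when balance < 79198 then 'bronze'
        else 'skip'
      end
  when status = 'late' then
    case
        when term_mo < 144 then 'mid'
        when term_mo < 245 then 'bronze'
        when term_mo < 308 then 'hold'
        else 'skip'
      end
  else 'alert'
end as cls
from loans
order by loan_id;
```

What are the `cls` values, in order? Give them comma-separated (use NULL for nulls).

loan_id=9: status='current' → outer ELSE → alert
loan_id=10: status='late' → inner[term_mo < 144] → mid
loan_id=11: status='paid' → outer ELSE → alert
loan_id=12: status='late' → inner[term_mo < 245] → bronze
loan_id=13: status='current' → outer ELSE → alert
loan_id=14: status='default' → outer ELSE → alert
loan_id=15: status='current' → outer ELSE → alert
loan_id=16: status='grace' → inner[balance < 74415] → hold
loan_id=17: status='grace' → inner[balance < 74415] → hold

alert, mid, alert, bronze, alert, alert, alert, hold, hold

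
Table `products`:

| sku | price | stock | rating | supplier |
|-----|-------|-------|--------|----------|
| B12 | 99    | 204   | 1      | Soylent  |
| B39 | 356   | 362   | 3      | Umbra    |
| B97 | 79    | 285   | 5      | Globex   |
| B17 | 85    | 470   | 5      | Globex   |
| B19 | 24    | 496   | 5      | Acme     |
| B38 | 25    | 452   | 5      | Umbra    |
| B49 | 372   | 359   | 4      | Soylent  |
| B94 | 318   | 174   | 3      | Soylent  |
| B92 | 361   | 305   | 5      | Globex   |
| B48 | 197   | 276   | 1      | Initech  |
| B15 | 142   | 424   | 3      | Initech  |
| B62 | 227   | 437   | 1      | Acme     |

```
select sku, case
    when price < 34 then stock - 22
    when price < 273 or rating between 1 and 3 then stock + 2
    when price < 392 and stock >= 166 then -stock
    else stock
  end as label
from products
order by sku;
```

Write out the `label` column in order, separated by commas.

sku=B12: price < 273 or rating between 1 and 3 → 206
sku=B15: price < 273 or rating between 1 and 3 → 426
sku=B17: price < 273 or rating between 1 and 3 → 472
sku=B19: price < 34 → 474
sku=B38: price < 34 → 430
sku=B39: price < 273 or rating between 1 and 3 → 364
sku=B48: price < 273 or rating between 1 and 3 → 278
sku=B49: price < 392 and stock >= 166 → -359
sku=B62: price < 273 or rating between 1 and 3 → 439
sku=B92: price < 392 and stock >= 166 → -305
sku=B94: price < 273 or rating between 1 and 3 → 176
sku=B97: price < 273 or rating between 1 and 3 → 287

206, 426, 472, 474, 430, 364, 278, -359, 439, -305, 176, 287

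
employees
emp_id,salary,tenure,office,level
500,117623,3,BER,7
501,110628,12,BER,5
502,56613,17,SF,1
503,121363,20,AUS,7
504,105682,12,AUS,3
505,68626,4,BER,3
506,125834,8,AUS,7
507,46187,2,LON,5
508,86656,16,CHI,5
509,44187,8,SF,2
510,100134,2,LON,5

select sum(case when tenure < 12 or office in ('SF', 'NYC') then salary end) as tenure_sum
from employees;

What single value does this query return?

emp_id=500: ✓ → 117623
emp_id=501: ✗
emp_id=502: ✓ → 56613
emp_id=503: ✗
emp_id=504: ✗
emp_id=505: ✓ → 68626
emp_id=506: ✓ → 125834
emp_id=507: ✓ → 46187
emp_id=508: ✗
emp_id=509: ✓ → 44187
emp_id=510: ✓ → 100134
tenure_sum = 117623 + 56613 + 68626 + 125834 + 46187 + 44187 + 100134 = 559204

559204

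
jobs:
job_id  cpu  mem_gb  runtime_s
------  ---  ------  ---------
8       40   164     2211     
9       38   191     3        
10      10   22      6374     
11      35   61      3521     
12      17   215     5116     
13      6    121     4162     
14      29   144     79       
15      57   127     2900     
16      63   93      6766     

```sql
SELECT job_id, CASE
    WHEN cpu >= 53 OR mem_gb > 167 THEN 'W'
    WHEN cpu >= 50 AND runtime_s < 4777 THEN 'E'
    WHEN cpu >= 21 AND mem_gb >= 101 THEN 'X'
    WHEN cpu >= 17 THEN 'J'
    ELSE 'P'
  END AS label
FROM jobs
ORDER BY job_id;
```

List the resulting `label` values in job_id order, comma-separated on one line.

X, W, P, J, W, P, X, W, W

job_id=8: cpu >= 21 AND mem_gb >= 101 → X
job_id=9: cpu >= 53 OR mem_gb > 167 → W
job_id=10: ELSE → P
job_id=11: cpu >= 17 → J
job_id=12: cpu >= 53 OR mem_gb > 167 → W
job_id=13: ELSE → P
job_id=14: cpu >= 21 AND mem_gb >= 101 → X
job_id=15: cpu >= 53 OR mem_gb > 167 → W
job_id=16: cpu >= 53 OR mem_gb > 167 → W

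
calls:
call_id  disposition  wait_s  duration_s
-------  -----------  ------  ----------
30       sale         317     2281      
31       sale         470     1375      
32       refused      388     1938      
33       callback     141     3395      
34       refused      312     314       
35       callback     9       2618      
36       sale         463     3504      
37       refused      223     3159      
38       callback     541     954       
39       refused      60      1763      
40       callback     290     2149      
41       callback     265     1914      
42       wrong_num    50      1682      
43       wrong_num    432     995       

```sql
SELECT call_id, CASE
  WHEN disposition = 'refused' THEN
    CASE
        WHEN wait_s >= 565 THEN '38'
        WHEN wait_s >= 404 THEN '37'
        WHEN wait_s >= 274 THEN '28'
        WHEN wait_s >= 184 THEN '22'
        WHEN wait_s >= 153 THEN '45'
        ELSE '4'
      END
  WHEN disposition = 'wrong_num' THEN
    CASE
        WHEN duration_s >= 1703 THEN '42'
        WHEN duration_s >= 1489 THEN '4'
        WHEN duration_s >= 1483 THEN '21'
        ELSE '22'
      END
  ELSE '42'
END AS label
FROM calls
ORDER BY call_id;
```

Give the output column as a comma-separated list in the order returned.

42, 42, 28, 42, 28, 42, 42, 22, 42, 4, 42, 42, 4, 22

call_id=30: disposition='sale' → outer ELSE → 42
call_id=31: disposition='sale' → outer ELSE → 42
call_id=32: disposition='refused' → inner[wait_s >= 274] → 28
call_id=33: disposition='callback' → outer ELSE → 42
call_id=34: disposition='refused' → inner[wait_s >= 274] → 28
call_id=35: disposition='callback' → outer ELSE → 42
call_id=36: disposition='sale' → outer ELSE → 42
call_id=37: disposition='refused' → inner[wait_s >= 184] → 22
call_id=38: disposition='callback' → outer ELSE → 42
call_id=39: disposition='refused' → inner[ELSE] → 4
call_id=40: disposition='callback' → outer ELSE → 42
call_id=41: disposition='callback' → outer ELSE → 42
call_id=42: disposition='wrong_num' → inner[duration_s >= 1489] → 4
call_id=43: disposition='wrong_num' → inner[ELSE] → 22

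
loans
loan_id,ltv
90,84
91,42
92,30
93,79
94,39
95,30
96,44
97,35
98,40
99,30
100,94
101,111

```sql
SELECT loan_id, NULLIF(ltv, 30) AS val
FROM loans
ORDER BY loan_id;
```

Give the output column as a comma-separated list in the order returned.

loan_id=90: ltv=84 vs 30: differ → 84
loan_id=91: ltv=42 vs 30: differ → 42
loan_id=92: ltv=30 vs 30: equal → NULL
loan_id=93: ltv=79 vs 30: differ → 79
loan_id=94: ltv=39 vs 30: differ → 39
loan_id=95: ltv=30 vs 30: equal → NULL
loan_id=96: ltv=44 vs 30: differ → 44
loan_id=97: ltv=35 vs 30: differ → 35
loan_id=98: ltv=40 vs 30: differ → 40
loan_id=99: ltv=30 vs 30: equal → NULL
loan_id=100: ltv=94 vs 30: differ → 94
loan_id=101: ltv=111 vs 30: differ → 111

84, 42, NULL, 79, 39, NULL, 44, 35, 40, NULL, 94, 111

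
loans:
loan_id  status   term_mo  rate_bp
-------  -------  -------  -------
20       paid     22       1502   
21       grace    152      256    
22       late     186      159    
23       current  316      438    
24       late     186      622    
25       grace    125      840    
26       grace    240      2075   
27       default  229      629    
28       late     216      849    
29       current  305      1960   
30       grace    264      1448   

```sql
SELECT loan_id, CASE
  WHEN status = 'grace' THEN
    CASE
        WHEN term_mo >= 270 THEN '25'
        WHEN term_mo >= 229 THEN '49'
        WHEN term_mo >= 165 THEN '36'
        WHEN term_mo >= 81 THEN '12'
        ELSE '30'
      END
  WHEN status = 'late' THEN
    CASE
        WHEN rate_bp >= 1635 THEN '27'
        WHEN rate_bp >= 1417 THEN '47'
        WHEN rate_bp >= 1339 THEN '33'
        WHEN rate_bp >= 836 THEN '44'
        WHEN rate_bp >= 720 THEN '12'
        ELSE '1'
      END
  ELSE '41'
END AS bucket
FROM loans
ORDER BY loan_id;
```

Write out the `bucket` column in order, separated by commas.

41, 12, 1, 41, 1, 12, 49, 41, 44, 41, 49

loan_id=20: status='paid' → outer ELSE → 41
loan_id=21: status='grace' → inner[term_mo >= 81] → 12
loan_id=22: status='late' → inner[ELSE] → 1
loan_id=23: status='current' → outer ELSE → 41
loan_id=24: status='late' → inner[ELSE] → 1
loan_id=25: status='grace' → inner[term_mo >= 81] → 12
loan_id=26: status='grace' → inner[term_mo >= 229] → 49
loan_id=27: status='default' → outer ELSE → 41
loan_id=28: status='late' → inner[rate_bp >= 836] → 44
loan_id=29: status='current' → outer ELSE → 41
loan_id=30: status='grace' → inner[term_mo >= 229] → 49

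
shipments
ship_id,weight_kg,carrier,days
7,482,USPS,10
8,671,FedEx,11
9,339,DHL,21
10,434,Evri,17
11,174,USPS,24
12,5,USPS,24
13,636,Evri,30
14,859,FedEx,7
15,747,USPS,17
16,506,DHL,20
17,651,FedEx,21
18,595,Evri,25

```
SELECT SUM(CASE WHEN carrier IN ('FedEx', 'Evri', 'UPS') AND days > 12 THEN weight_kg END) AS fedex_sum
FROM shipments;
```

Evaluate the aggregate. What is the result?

2316

ship_id=7: ✗
ship_id=8: ✗
ship_id=9: ✗
ship_id=10: ✓ → 434
ship_id=11: ✗
ship_id=12: ✗
ship_id=13: ✓ → 636
ship_id=14: ✗
ship_id=15: ✗
ship_id=16: ✗
ship_id=17: ✓ → 651
ship_id=18: ✓ → 595
fedex_sum = 434 + 636 + 651 + 595 = 2316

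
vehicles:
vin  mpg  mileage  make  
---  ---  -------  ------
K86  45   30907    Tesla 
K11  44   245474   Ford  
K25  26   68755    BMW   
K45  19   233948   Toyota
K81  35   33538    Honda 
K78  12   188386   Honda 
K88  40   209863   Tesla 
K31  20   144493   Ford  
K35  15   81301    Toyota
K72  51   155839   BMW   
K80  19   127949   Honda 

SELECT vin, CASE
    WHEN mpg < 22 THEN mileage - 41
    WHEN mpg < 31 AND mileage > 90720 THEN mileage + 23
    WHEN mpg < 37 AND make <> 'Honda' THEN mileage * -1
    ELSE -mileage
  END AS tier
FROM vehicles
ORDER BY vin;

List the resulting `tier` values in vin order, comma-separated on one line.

vin=K11: ELSE → -245474
vin=K25: mpg < 37 AND make <> 'Honda' → -68755
vin=K31: mpg < 22 → 144452
vin=K35: mpg < 22 → 81260
vin=K45: mpg < 22 → 233907
vin=K72: ELSE → -155839
vin=K78: mpg < 22 → 188345
vin=K80: mpg < 22 → 127908
vin=K81: ELSE → -33538
vin=K86: ELSE → -30907
vin=K88: ELSE → -209863

-245474, -68755, 144452, 81260, 233907, -155839, 188345, 127908, -33538, -30907, -209863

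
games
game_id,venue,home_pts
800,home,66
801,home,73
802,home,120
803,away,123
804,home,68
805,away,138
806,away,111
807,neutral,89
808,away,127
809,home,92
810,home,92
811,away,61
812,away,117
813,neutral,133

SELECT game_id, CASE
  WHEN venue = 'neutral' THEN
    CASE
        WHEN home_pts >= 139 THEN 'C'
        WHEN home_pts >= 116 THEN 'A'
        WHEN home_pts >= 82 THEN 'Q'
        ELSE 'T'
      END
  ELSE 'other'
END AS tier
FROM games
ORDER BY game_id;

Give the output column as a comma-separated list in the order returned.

game_id=800: venue='home' → outer ELSE → other
game_id=801: venue='home' → outer ELSE → other
game_id=802: venue='home' → outer ELSE → other
game_id=803: venue='away' → outer ELSE → other
game_id=804: venue='home' → outer ELSE → other
game_id=805: venue='away' → outer ELSE → other
game_id=806: venue='away' → outer ELSE → other
game_id=807: venue='neutral' → inner[home_pts >= 82] → Q
game_id=808: venue='away' → outer ELSE → other
game_id=809: venue='home' → outer ELSE → other
game_id=810: venue='home' → outer ELSE → other
game_id=811: venue='away' → outer ELSE → other
game_id=812: venue='away' → outer ELSE → other
game_id=813: venue='neutral' → inner[home_pts >= 116] → A

other, other, other, other, other, other, other, Q, other, other, other, other, other, A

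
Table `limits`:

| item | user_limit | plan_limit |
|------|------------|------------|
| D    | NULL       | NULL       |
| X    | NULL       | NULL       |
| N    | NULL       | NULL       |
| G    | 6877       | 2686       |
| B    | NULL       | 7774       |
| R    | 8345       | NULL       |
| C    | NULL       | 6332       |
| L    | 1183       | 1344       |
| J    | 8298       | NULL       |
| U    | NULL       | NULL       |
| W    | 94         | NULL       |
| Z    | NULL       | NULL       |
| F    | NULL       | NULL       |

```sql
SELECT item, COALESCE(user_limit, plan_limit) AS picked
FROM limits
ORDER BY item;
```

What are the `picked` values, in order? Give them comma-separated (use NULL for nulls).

item=B: user_limit=NULL, plan_limit=7774 → 7774
item=C: user_limit=NULL, plan_limit=6332 → 6332
item=D: user_limit=NULL, plan_limit=NULL (all NULL) → NULL
item=F: user_limit=NULL, plan_limit=NULL (all NULL) → NULL
item=G: user_limit=6877 → 6877
item=J: user_limit=8298 → 8298
item=L: user_limit=1183 → 1183
item=N: user_limit=NULL, plan_limit=NULL (all NULL) → NULL
item=R: user_limit=8345 → 8345
item=U: user_limit=NULL, plan_limit=NULL (all NULL) → NULL
item=W: user_limit=94 → 94
item=X: user_limit=NULL, plan_limit=NULL (all NULL) → NULL
item=Z: user_limit=NULL, plan_limit=NULL (all NULL) → NULL

7774, 6332, NULL, NULL, 6877, 8298, 1183, NULL, 8345, NULL, 94, NULL, NULL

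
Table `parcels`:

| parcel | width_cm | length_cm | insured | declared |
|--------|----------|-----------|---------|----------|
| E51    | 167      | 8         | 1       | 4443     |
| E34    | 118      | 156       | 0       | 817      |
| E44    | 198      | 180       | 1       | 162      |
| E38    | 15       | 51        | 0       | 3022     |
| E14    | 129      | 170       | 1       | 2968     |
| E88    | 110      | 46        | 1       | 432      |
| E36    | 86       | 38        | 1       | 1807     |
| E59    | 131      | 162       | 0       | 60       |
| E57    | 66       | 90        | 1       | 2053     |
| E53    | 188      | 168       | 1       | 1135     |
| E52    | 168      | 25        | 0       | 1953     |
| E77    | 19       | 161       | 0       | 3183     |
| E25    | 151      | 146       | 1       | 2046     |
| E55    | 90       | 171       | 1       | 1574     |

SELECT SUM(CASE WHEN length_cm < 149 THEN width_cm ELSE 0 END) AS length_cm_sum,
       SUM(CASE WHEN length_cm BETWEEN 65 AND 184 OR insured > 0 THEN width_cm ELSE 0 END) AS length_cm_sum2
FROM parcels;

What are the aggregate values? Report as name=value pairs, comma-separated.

[length_cm_sum: length_cm < 149]
parcel=E51: ✓ → 167
parcel=E34: ✗
parcel=E44: ✗
parcel=E38: ✓ → 15
parcel=E14: ✗
parcel=E88: ✓ → 110
parcel=E36: ✓ → 86
parcel=E59: ✗
parcel=E57: ✓ → 66
parcel=E53: ✗
parcel=E52: ✓ → 168
parcel=E77: ✗
parcel=E25: ✓ → 151
parcel=E55: ✗
length_cm_sum = 167 + 15 + 110 + 86 + 66 + 168 + 151 = 763
—
[length_cm_sum2: length_cm BETWEEN 65 AND 184 OR insured > 0]
parcel=E51: ✓ → 167
parcel=E34: ✓ → 118
parcel=E44: ✓ → 198
parcel=E38: ✗
parcel=E14: ✓ → 129
parcel=E88: ✓ → 110
parcel=E36: ✓ → 86
parcel=E59: ✓ → 131
parcel=E57: ✓ → 66
parcel=E53: ✓ → 188
parcel=E52: ✗
parcel=E77: ✓ → 19
parcel=E25: ✓ → 151
parcel=E55: ✓ → 90
length_cm_sum2 = 167 + 118 + 198 + 129 + 110 + 86 + 131 + 66 + 188 + 19 + 151 + 90 = 1453

length_cm_sum=763, length_cm_sum2=1453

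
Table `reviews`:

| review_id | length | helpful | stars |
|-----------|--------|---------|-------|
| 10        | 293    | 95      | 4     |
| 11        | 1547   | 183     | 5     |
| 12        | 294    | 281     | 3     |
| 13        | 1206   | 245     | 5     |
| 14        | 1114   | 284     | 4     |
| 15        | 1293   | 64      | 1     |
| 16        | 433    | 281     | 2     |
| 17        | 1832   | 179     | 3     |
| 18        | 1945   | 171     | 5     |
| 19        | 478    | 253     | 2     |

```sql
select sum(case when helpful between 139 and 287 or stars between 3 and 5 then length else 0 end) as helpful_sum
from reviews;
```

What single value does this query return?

review_id=10: ✓ → 293
review_id=11: ✓ → 1547
review_id=12: ✓ → 294
review_id=13: ✓ → 1206
review_id=14: ✓ → 1114
review_id=15: ✗
review_id=16: ✓ → 433
review_id=17: ✓ → 1832
review_id=18: ✓ → 1945
review_id=19: ✓ → 478
helpful_sum = 293 + 1547 + 294 + 1206 + 1114 + 433 + 1832 + 1945 + 478 = 9142

9142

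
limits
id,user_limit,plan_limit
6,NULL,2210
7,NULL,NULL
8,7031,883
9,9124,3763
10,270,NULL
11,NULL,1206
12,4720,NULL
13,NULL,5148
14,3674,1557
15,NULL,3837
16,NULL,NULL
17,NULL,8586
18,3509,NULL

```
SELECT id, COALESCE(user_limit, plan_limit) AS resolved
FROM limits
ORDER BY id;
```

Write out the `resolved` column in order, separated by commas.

id=6: user_limit=NULL, plan_limit=2210 → 2210
id=7: user_limit=NULL, plan_limit=NULL (all NULL) → NULL
id=8: user_limit=7031 → 7031
id=9: user_limit=9124 → 9124
id=10: user_limit=270 → 270
id=11: user_limit=NULL, plan_limit=1206 → 1206
id=12: user_limit=4720 → 4720
id=13: user_limit=NULL, plan_limit=5148 → 5148
id=14: user_limit=3674 → 3674
id=15: user_limit=NULL, plan_limit=3837 → 3837
id=16: user_limit=NULL, plan_limit=NULL (all NULL) → NULL
id=17: user_limit=NULL, plan_limit=8586 → 8586
id=18: user_limit=3509 → 3509

2210, NULL, 7031, 9124, 270, 1206, 4720, 5148, 3674, 3837, NULL, 8586, 3509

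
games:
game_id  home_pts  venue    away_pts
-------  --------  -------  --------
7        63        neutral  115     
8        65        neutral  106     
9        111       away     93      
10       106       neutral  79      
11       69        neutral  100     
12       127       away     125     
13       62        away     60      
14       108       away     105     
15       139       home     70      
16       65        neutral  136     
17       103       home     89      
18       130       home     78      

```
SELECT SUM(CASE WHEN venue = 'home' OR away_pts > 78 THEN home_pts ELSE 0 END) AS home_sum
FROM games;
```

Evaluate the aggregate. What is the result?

game_id=7: ✓ → 63
game_id=8: ✓ → 65
game_id=9: ✓ → 111
game_id=10: ✓ → 106
game_id=11: ✓ → 69
game_id=12: ✓ → 127
game_id=13: ✗
game_id=14: ✓ → 108
game_id=15: ✓ → 139
game_id=16: ✓ → 65
game_id=17: ✓ → 103
game_id=18: ✓ → 130
home_sum = 63 + 65 + 111 + 106 + 69 + 127 + 108 + 139 + 65 + 103 + 130 = 1086

1086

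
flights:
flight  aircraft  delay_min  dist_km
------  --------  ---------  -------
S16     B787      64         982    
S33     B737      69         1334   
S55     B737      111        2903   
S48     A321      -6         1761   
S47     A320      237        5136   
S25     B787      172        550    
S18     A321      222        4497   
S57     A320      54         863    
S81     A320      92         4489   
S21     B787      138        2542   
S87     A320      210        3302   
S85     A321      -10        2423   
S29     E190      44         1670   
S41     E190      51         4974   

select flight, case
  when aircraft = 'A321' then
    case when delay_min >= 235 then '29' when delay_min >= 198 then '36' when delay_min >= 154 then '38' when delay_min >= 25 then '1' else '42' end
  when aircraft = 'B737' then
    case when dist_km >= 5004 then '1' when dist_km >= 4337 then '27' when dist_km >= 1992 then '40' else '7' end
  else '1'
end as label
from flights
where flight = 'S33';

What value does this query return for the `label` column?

7

flight = S33: aircraft=B737, delay_min=69, dist_km=1334.
aircraft='B737' → inner[ELSE] → 7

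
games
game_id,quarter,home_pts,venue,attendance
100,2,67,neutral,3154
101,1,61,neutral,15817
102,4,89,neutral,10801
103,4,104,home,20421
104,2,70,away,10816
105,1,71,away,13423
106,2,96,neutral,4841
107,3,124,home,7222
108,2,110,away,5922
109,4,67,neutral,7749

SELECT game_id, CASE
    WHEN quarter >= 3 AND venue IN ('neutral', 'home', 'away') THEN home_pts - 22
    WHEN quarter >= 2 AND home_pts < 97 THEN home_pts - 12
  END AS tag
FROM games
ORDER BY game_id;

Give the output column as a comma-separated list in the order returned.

55, NULL, 67, 82, 58, NULL, 84, 102, NULL, 45

game_id=100: quarter >= 2 AND home_pts < 97 → 55
game_id=101: (no match → NULL) → NULL
game_id=102: quarter >= 3 AND venue IN ('neutral', 'home', 'away') → 67
game_id=103: quarter >= 3 AND venue IN ('neutral', 'home', 'away') → 82
game_id=104: quarter >= 2 AND home_pts < 97 → 58
game_id=105: (no match → NULL) → NULL
game_id=106: quarter >= 2 AND home_pts < 97 → 84
game_id=107: quarter >= 3 AND venue IN ('neutral', 'home', 'away') → 102
game_id=108: (no match → NULL) → NULL
game_id=109: quarter >= 3 AND venue IN ('neutral', 'home', 'away') → 45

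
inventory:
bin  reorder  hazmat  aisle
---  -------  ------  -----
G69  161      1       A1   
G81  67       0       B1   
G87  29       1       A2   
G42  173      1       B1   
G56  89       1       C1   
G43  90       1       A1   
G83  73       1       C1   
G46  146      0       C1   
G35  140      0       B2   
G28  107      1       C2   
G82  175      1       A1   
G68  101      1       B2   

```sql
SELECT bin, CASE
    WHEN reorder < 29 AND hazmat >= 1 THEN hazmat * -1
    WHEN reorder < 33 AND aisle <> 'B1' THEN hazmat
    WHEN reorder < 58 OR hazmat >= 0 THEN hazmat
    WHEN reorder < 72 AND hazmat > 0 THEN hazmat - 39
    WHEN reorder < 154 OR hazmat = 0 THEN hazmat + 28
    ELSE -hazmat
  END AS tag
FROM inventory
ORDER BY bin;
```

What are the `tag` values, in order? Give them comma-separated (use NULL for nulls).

bin=G28: reorder < 58 OR hazmat >= 0 → 1
bin=G35: reorder < 58 OR hazmat >= 0 → 0
bin=G42: reorder < 58 OR hazmat >= 0 → 1
bin=G43: reorder < 58 OR hazmat >= 0 → 1
bin=G46: reorder < 58 OR hazmat >= 0 → 0
bin=G56: reorder < 58 OR hazmat >= 0 → 1
bin=G68: reorder < 58 OR hazmat >= 0 → 1
bin=G69: reorder < 58 OR hazmat >= 0 → 1
bin=G81: reorder < 58 OR hazmat >= 0 → 0
bin=G82: reorder < 58 OR hazmat >= 0 → 1
bin=G83: reorder < 58 OR hazmat >= 0 → 1
bin=G87: reorder < 33 AND aisle <> 'B1' → 1

1, 0, 1, 1, 0, 1, 1, 1, 0, 1, 1, 1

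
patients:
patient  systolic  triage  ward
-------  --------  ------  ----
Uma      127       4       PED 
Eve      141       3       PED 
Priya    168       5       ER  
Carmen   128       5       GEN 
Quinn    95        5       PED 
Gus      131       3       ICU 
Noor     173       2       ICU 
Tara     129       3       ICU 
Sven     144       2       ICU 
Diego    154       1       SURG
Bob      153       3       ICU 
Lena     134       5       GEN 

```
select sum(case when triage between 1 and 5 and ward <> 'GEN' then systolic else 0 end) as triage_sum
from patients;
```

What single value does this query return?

1415

patient=Uma: ✓ → 127
patient=Eve: ✓ → 141
patient=Priya: ✓ → 168
patient=Carmen: ✗
patient=Quinn: ✓ → 95
patient=Gus: ✓ → 131
patient=Noor: ✓ → 173
patient=Tara: ✓ → 129
patient=Sven: ✓ → 144
patient=Diego: ✓ → 154
patient=Bob: ✓ → 153
patient=Lena: ✗
triage_sum = 127 + 141 + 168 + 95 + 131 + 173 + 129 + 144 + 154 + 153 = 1415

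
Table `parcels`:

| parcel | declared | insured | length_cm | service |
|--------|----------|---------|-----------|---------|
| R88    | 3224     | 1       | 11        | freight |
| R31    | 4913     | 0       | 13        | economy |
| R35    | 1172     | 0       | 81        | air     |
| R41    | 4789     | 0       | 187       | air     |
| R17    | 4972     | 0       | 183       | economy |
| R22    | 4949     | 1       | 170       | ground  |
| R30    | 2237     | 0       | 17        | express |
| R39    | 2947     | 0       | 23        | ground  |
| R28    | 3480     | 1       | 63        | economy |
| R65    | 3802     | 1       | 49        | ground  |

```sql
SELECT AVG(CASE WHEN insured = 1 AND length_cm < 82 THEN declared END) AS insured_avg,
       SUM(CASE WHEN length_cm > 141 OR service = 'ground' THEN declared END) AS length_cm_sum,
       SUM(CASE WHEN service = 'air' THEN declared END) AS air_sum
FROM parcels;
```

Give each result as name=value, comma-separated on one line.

insured_avg=3502, length_cm_sum=21459, air_sum=5961

[insured_avg: insured = 1 AND length_cm < 82]
parcel=R88: ✓ → 3224
parcel=R31: ✗
parcel=R35: ✗
parcel=R41: ✗
parcel=R17: ✗
parcel=R22: ✗
parcel=R30: ✗
parcel=R39: ✗
parcel=R28: ✓ → 3480
parcel=R65: ✓ → 3802
insured_avg = (3224 + 3480 + 3802) / 3 = 3502
—
[length_cm_sum: length_cm > 141 OR service = 'ground']
parcel=R88: ✗
parcel=R31: ✗
parcel=R35: ✗
parcel=R41: ✓ → 4789
parcel=R17: ✓ → 4972
parcel=R22: ✓ → 4949
parcel=R30: ✗
parcel=R39: ✓ → 2947
parcel=R28: ✗
parcel=R65: ✓ → 3802
length_cm_sum = 4789 + 4972 + 4949 + 2947 + 3802 = 21459
—
[air_sum: service = 'air']
parcel=R88: ✗
parcel=R31: ✗
parcel=R35: ✓ → 1172
parcel=R41: ✓ → 4789
parcel=R17: ✗
parcel=R22: ✗
parcel=R30: ✗
parcel=R39: ✗
parcel=R28: ✗
parcel=R65: ✗
air_sum = 1172 + 4789 = 5961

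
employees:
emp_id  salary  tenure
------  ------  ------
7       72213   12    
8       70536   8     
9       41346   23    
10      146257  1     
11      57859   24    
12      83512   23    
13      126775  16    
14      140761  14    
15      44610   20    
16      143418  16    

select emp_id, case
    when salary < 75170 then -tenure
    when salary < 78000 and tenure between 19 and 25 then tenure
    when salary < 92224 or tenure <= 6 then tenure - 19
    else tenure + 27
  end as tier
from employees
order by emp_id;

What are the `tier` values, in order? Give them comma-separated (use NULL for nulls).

-12, -8, -23, -18, -24, 4, 43, 41, -20, 43

emp_id=7: salary < 75170 → -12
emp_id=8: salary < 75170 → -8
emp_id=9: salary < 75170 → -23
emp_id=10: salary < 92224 or tenure <= 6 → -18
emp_id=11: salary < 75170 → -24
emp_id=12: salary < 92224 or tenure <= 6 → 4
emp_id=13: ELSE → 43
emp_id=14: ELSE → 41
emp_id=15: salary < 75170 → -20
emp_id=16: ELSE → 43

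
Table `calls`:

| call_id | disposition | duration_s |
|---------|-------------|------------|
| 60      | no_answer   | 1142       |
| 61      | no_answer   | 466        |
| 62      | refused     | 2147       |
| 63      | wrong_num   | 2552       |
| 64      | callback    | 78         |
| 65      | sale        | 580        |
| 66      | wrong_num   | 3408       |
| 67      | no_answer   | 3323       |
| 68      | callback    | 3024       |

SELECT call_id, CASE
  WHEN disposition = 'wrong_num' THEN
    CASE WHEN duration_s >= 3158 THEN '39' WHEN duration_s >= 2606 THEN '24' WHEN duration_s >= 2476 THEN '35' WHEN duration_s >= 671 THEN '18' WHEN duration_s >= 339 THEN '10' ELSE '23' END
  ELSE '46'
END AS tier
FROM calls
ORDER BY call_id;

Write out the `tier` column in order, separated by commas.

call_id=60: disposition='no_answer' → outer ELSE → 46
call_id=61: disposition='no_answer' → outer ELSE → 46
call_id=62: disposition='refused' → outer ELSE → 46
call_id=63: disposition='wrong_num' → inner[duration_s >= 2476] → 35
call_id=64: disposition='callback' → outer ELSE → 46
call_id=65: disposition='sale' → outer ELSE → 46
call_id=66: disposition='wrong_num' → inner[duration_s >= 3158] → 39
call_id=67: disposition='no_answer' → outer ELSE → 46
call_id=68: disposition='callback' → outer ELSE → 46

46, 46, 46, 35, 46, 46, 39, 46, 46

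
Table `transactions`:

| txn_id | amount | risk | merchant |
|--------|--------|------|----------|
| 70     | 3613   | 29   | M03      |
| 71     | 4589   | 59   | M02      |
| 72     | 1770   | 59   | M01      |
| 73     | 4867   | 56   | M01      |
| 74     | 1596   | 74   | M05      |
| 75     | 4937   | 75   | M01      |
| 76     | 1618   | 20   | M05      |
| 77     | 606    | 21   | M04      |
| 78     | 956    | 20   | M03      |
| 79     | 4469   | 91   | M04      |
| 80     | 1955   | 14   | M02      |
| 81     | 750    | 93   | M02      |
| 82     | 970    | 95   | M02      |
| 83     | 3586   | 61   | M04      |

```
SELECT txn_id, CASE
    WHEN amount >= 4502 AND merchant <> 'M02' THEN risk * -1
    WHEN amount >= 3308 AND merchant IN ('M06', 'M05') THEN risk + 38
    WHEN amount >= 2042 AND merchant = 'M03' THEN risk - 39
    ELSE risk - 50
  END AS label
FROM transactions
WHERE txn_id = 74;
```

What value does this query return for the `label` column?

txn_id = 74: amount=1596, risk=74, merchant=M05.
amount >= 4502 AND merchant <> 'M02' → false
amount >= 3308 AND merchant IN ('M06', 'M05') → false
amount >= 2042 AND merchant = 'M03' → false
No prior WHEN matched → ELSE → 24

24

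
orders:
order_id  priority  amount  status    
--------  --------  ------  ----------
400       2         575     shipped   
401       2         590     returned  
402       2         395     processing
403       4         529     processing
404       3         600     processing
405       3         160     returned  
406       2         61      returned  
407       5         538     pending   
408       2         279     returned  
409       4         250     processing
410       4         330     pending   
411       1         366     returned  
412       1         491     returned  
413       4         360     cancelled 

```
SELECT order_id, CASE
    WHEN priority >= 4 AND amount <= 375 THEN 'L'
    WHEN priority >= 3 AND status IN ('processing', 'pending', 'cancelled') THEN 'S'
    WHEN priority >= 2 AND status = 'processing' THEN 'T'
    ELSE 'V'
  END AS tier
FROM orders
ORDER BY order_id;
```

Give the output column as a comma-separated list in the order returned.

order_id=400: ELSE → V
order_id=401: ELSE → V
order_id=402: priority >= 2 AND status = 'processing' → T
order_id=403: priority >= 3 AND status IN ('processing', 'pending', 'cancelled') → S
order_id=404: priority >= 3 AND status IN ('processing', 'pending', 'cancelled') → S
order_id=405: ELSE → V
order_id=406: ELSE → V
order_id=407: priority >= 3 AND status IN ('processing', 'pending', 'cancelled') → S
order_id=408: ELSE → V
order_id=409: priority >= 4 AND amount <= 375 → L
order_id=410: priority >= 4 AND amount <= 375 → L
order_id=411: ELSE → V
order_id=412: ELSE → V
order_id=413: priority >= 4 AND amount <= 375 → L

V, V, T, S, S, V, V, S, V, L, L, V, V, L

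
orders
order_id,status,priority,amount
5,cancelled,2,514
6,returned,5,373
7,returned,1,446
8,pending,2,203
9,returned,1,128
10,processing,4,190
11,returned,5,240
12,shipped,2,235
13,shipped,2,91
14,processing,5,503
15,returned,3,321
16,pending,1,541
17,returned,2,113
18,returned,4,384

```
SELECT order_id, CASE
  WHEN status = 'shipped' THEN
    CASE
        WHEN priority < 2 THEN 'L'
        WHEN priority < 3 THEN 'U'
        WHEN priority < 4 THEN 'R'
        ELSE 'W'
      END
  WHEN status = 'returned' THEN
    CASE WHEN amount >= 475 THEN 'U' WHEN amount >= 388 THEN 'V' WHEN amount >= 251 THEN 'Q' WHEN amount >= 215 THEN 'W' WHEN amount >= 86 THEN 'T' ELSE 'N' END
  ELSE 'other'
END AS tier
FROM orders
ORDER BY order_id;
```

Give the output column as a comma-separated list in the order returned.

order_id=5: status='cancelled' → outer ELSE → other
order_id=6: status='returned' → inner[amount >= 251] → Q
order_id=7: status='returned' → inner[amount >= 388] → V
order_id=8: status='pending' → outer ELSE → other
order_id=9: status='returned' → inner[amount >= 86] → T
order_id=10: status='processing' → outer ELSE → other
order_id=11: status='returned' → inner[amount >= 215] → W
order_id=12: status='shipped' → inner[priority < 3] → U
order_id=13: status='shipped' → inner[priority < 3] → U
order_id=14: status='processing' → outer ELSE → other
order_id=15: status='returned' → inner[amount >= 251] → Q
order_id=16: status='pending' → outer ELSE → other
order_id=17: status='returned' → inner[amount >= 86] → T
order_id=18: status='returned' → inner[amount >= 251] → Q

other, Q, V, other, T, other, W, U, U, other, Q, other, T, Q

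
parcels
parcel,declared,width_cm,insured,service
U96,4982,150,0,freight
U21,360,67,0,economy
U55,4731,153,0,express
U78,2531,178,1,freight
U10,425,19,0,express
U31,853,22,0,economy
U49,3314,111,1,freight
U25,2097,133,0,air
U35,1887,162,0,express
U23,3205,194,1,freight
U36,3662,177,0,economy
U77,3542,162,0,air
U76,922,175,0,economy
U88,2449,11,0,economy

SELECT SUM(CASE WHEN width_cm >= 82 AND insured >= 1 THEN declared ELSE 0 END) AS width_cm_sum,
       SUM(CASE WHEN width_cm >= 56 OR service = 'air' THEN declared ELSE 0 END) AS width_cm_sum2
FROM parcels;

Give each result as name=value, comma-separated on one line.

[width_cm_sum: width_cm >= 82 AND insured >= 1]
parcel=U96: ✗
parcel=U21: ✗
parcel=U55: ✗
parcel=U78: ✓ → 2531
parcel=U10: ✗
parcel=U31: ✗
parcel=U49: ✓ → 3314
parcel=U25: ✗
parcel=U35: ✗
parcel=U23: ✓ → 3205
parcel=U36: ✗
parcel=U77: ✗
parcel=U76: ✗
parcel=U88: ✗
width_cm_sum = 2531 + 3314 + 3205 = 9050
—
[width_cm_sum2: width_cm >= 56 OR service = 'air']
parcel=U96: ✓ → 4982
parcel=U21: ✓ → 360
parcel=U55: ✓ → 4731
parcel=U78: ✓ → 2531
parcel=U10: ✗
parcel=U31: ✗
parcel=U49: ✓ → 3314
parcel=U25: ✓ → 2097
parcel=U35: ✓ → 1887
parcel=U23: ✓ → 3205
parcel=U36: ✓ → 3662
parcel=U77: ✓ → 3542
parcel=U76: ✓ → 922
parcel=U88: ✗
width_cm_sum2 = 4982 + 360 + 4731 + 2531 + 3314 + 2097 + 1887 + 3205 + 3662 + 3542 + 922 = 31233

width_cm_sum=9050, width_cm_sum2=31233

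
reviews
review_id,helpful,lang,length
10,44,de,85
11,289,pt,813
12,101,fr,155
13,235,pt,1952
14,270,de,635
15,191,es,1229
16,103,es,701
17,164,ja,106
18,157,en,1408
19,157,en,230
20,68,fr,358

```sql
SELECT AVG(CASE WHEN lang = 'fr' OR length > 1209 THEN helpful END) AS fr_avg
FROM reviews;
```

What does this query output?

review_id=10: ✗
review_id=11: ✗
review_id=12: ✓ → 101
review_id=13: ✓ → 235
review_id=14: ✗
review_id=15: ✓ → 191
review_id=16: ✗
review_id=17: ✗
review_id=18: ✓ → 157
review_id=19: ✗
review_id=20: ✓ → 68
fr_avg = (101 + 235 + 191 + 157 + 68) / 5 = 150.4

150.4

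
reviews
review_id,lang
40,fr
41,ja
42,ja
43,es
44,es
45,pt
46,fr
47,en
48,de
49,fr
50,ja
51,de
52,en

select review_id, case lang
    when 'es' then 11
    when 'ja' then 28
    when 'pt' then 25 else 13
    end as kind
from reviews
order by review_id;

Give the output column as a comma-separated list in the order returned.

review_id=40: ELSE → 13
review_id=41: lang='ja' → 28
review_id=42: lang='ja' → 28
review_id=43: lang='es' → 11
review_id=44: lang='es' → 11
review_id=45: lang='pt' → 25
review_id=46: ELSE → 13
review_id=47: ELSE → 13
review_id=48: ELSE → 13
review_id=49: ELSE → 13
review_id=50: lang='ja' → 28
review_id=51: ELSE → 13
review_id=52: ELSE → 13

13, 28, 28, 11, 11, 25, 13, 13, 13, 13, 28, 13, 13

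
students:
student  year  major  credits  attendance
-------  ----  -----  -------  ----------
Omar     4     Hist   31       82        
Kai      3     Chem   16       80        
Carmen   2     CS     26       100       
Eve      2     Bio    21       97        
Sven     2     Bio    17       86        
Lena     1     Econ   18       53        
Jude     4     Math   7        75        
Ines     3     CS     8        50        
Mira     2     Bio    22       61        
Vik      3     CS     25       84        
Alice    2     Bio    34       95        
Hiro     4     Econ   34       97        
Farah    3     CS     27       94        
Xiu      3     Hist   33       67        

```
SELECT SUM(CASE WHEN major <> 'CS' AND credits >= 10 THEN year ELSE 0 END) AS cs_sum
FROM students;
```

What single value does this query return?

23

student=Omar: ✓ → 4
student=Kai: ✓ → 3
student=Carmen: ✗
student=Eve: ✓ → 2
student=Sven: ✓ → 2
student=Lena: ✓ → 1
student=Jude: ✗
student=Ines: ✗
student=Mira: ✓ → 2
student=Vik: ✗
student=Alice: ✓ → 2
student=Hiro: ✓ → 4
student=Farah: ✗
student=Xiu: ✓ → 3
cs_sum = 4 + 3 + 2 + 2 + 1 + 2 + 2 + 4 + 3 = 23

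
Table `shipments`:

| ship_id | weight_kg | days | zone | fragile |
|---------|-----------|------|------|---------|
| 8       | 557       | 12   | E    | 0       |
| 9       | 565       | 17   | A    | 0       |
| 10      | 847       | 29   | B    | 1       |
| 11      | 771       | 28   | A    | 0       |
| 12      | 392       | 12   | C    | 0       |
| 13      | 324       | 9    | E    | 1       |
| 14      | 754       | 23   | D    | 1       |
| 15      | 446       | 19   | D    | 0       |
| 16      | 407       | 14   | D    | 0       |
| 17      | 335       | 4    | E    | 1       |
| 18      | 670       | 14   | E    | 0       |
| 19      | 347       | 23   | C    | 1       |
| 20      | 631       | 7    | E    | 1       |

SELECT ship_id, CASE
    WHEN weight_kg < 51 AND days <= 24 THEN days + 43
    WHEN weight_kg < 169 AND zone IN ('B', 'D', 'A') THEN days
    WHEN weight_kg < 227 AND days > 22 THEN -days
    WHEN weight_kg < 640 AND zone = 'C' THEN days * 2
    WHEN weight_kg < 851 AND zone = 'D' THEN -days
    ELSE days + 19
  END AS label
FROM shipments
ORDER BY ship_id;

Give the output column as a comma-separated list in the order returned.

ship_id=8: ELSE → 31
ship_id=9: ELSE → 36
ship_id=10: ELSE → 48
ship_id=11: ELSE → 47
ship_id=12: weight_kg < 640 AND zone = 'C' → 24
ship_id=13: ELSE → 28
ship_id=14: weight_kg < 851 AND zone = 'D' → -23
ship_id=15: weight_kg < 851 AND zone = 'D' → -19
ship_id=16: weight_kg < 851 AND zone = 'D' → -14
ship_id=17: ELSE → 23
ship_id=18: ELSE → 33
ship_id=19: weight_kg < 640 AND zone = 'C' → 46
ship_id=20: ELSE → 26

31, 36, 48, 47, 24, 28, -23, -19, -14, 23, 33, 46, 26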